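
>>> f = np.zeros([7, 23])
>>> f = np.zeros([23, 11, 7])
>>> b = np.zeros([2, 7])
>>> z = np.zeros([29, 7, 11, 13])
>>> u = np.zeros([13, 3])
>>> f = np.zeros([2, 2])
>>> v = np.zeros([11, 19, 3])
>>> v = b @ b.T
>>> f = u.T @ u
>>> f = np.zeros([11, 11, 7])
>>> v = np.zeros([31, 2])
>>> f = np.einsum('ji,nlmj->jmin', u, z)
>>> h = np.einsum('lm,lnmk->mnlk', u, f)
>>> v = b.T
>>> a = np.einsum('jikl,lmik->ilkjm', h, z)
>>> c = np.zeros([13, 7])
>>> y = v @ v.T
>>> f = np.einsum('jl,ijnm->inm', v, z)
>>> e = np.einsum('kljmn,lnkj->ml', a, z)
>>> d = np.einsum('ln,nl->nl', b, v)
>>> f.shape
(29, 11, 13)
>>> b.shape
(2, 7)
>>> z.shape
(29, 7, 11, 13)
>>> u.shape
(13, 3)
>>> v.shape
(7, 2)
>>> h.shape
(3, 11, 13, 29)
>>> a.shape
(11, 29, 13, 3, 7)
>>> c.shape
(13, 7)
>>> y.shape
(7, 7)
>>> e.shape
(3, 29)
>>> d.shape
(7, 2)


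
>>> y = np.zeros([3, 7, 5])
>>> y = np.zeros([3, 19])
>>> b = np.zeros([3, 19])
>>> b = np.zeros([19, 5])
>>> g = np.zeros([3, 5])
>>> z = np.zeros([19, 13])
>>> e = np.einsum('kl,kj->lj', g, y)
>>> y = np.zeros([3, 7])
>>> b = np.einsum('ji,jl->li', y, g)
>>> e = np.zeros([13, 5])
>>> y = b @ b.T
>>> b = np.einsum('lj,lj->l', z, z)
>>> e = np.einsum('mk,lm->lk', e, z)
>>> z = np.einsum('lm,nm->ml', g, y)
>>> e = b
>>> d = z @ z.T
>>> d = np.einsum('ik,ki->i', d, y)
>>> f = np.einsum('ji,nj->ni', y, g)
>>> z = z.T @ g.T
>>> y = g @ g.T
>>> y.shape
(3, 3)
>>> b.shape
(19,)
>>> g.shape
(3, 5)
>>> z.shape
(3, 3)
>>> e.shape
(19,)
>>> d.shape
(5,)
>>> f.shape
(3, 5)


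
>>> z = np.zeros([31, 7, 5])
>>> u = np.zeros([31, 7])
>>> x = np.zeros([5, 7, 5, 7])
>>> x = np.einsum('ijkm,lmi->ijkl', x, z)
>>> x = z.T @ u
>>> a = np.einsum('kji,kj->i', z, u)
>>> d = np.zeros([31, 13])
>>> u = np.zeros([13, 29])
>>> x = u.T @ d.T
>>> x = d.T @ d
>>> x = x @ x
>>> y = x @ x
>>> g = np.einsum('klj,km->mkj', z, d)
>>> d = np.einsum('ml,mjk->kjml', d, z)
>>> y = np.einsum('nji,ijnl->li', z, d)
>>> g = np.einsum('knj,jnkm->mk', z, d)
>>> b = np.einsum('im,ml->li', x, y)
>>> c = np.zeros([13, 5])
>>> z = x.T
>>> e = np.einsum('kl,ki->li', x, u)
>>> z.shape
(13, 13)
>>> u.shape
(13, 29)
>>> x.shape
(13, 13)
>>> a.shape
(5,)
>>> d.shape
(5, 7, 31, 13)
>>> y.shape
(13, 5)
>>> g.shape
(13, 31)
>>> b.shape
(5, 13)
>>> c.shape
(13, 5)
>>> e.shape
(13, 29)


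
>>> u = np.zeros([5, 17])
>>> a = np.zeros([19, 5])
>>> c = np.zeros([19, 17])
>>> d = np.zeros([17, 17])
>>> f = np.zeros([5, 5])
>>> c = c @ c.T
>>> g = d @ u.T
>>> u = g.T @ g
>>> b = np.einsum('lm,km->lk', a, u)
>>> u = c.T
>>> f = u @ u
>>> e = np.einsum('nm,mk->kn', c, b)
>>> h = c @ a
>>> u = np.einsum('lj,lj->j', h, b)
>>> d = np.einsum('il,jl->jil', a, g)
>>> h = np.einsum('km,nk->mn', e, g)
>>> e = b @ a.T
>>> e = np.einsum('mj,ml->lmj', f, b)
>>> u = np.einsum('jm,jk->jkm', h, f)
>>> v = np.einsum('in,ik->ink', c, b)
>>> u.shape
(19, 19, 17)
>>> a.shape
(19, 5)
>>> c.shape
(19, 19)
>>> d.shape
(17, 19, 5)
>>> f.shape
(19, 19)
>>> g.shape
(17, 5)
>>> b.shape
(19, 5)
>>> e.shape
(5, 19, 19)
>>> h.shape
(19, 17)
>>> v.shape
(19, 19, 5)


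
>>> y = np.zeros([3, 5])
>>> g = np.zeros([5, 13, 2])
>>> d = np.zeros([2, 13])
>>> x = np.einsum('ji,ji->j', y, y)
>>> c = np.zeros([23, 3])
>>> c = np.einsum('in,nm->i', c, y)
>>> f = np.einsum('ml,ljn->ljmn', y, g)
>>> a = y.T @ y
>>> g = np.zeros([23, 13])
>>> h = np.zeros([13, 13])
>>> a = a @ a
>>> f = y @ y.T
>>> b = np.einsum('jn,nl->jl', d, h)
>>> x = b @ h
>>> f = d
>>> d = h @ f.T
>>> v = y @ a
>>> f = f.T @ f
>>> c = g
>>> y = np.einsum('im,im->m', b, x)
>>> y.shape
(13,)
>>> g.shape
(23, 13)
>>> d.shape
(13, 2)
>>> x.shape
(2, 13)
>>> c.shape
(23, 13)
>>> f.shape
(13, 13)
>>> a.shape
(5, 5)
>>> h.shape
(13, 13)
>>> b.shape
(2, 13)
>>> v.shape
(3, 5)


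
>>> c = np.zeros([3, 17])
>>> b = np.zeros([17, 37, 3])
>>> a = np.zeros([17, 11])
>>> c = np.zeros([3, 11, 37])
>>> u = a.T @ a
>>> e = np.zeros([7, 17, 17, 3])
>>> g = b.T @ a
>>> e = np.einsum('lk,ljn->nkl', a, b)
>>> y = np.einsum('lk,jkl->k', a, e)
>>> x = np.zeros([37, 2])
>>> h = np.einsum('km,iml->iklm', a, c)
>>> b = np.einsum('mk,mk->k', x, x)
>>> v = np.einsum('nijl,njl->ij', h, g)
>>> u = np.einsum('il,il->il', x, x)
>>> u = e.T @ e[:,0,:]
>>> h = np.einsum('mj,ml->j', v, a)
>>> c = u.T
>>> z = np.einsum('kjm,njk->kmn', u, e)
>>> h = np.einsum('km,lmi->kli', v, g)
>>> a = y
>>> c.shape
(17, 11, 17)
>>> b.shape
(2,)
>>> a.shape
(11,)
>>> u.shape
(17, 11, 17)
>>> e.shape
(3, 11, 17)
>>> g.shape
(3, 37, 11)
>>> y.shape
(11,)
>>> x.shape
(37, 2)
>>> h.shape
(17, 3, 11)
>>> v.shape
(17, 37)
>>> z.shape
(17, 17, 3)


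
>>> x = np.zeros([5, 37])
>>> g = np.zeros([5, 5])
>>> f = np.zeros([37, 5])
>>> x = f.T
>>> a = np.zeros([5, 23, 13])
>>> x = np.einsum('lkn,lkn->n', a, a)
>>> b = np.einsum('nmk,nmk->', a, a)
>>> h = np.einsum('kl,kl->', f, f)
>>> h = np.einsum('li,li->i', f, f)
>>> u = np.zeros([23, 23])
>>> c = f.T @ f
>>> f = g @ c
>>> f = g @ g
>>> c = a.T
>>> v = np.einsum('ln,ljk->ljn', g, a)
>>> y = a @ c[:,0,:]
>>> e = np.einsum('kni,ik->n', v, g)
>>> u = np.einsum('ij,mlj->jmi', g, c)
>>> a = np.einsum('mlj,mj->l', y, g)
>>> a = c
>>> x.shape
(13,)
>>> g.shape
(5, 5)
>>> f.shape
(5, 5)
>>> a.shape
(13, 23, 5)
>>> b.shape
()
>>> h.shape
(5,)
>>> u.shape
(5, 13, 5)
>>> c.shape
(13, 23, 5)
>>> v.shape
(5, 23, 5)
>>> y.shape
(5, 23, 5)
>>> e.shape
(23,)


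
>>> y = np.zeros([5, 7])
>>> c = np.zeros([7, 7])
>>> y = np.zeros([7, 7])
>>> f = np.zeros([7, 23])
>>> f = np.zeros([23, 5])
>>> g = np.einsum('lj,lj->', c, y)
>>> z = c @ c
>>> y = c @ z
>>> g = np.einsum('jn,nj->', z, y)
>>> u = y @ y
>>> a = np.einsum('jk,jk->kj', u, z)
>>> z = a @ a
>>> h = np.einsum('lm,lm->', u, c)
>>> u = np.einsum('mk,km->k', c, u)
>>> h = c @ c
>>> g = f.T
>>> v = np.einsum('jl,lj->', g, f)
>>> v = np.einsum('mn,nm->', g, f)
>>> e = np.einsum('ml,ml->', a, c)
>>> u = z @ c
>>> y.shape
(7, 7)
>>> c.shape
(7, 7)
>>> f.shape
(23, 5)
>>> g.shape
(5, 23)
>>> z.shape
(7, 7)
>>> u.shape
(7, 7)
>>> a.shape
(7, 7)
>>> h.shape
(7, 7)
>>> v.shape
()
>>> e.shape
()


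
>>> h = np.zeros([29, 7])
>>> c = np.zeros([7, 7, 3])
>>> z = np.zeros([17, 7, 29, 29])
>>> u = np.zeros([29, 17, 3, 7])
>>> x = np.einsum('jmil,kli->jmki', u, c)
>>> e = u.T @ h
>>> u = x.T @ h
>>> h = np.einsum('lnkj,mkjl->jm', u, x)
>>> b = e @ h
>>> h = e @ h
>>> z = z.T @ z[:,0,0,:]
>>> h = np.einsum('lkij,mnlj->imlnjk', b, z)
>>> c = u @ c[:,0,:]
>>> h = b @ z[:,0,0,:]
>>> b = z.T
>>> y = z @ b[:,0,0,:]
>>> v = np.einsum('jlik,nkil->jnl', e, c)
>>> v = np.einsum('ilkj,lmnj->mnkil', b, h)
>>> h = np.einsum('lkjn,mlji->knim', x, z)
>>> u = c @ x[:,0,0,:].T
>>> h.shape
(17, 3, 29, 29)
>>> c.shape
(3, 7, 17, 3)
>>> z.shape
(29, 29, 7, 29)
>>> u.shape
(3, 7, 17, 29)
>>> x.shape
(29, 17, 7, 3)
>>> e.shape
(7, 3, 17, 7)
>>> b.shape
(29, 7, 29, 29)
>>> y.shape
(29, 29, 7, 29)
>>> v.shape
(3, 17, 29, 29, 7)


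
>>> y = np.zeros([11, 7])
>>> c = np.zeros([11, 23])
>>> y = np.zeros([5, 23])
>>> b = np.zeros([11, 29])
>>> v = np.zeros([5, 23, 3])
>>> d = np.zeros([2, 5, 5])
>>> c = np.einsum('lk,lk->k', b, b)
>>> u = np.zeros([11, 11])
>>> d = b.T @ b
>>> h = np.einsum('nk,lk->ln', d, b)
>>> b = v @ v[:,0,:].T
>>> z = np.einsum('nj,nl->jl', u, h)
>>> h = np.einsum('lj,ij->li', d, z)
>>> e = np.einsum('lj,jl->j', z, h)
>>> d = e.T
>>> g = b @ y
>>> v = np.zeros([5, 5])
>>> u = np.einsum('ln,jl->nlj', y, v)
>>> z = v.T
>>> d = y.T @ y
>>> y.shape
(5, 23)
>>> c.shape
(29,)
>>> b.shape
(5, 23, 5)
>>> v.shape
(5, 5)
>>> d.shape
(23, 23)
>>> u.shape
(23, 5, 5)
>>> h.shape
(29, 11)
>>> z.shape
(5, 5)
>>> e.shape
(29,)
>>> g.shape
(5, 23, 23)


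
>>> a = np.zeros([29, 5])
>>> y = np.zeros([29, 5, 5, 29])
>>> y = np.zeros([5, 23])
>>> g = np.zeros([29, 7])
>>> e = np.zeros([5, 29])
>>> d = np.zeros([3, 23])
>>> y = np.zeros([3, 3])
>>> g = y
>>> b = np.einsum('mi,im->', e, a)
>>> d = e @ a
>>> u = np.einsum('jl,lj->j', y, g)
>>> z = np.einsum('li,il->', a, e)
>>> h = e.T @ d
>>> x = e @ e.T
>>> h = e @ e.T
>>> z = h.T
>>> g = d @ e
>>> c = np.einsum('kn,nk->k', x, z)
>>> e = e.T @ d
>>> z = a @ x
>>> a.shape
(29, 5)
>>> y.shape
(3, 3)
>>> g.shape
(5, 29)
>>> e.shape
(29, 5)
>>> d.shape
(5, 5)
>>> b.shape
()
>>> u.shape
(3,)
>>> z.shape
(29, 5)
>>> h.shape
(5, 5)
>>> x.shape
(5, 5)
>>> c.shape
(5,)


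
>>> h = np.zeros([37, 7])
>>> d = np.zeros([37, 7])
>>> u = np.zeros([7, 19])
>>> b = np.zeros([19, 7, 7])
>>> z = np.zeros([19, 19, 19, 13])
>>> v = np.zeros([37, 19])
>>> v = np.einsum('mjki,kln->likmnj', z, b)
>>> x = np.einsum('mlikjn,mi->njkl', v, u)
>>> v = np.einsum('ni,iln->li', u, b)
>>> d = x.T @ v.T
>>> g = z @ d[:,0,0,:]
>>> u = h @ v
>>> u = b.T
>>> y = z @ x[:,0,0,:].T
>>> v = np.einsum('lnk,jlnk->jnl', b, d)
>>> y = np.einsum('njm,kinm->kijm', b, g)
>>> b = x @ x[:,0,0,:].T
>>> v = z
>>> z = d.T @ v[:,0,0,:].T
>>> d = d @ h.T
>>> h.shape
(37, 7)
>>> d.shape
(13, 19, 7, 37)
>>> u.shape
(7, 7, 19)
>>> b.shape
(19, 7, 19, 19)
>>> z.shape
(7, 7, 19, 19)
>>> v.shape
(19, 19, 19, 13)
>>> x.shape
(19, 7, 19, 13)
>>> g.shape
(19, 19, 19, 7)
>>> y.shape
(19, 19, 7, 7)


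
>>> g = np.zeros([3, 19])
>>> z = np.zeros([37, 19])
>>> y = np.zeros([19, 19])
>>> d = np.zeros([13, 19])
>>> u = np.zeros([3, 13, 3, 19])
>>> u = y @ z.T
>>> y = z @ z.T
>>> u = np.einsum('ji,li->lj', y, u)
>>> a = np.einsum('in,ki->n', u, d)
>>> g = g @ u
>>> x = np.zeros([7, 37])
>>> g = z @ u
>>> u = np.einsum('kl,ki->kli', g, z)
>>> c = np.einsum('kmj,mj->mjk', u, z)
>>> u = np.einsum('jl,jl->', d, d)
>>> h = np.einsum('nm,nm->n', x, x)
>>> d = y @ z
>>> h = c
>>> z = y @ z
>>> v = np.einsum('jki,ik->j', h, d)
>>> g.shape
(37, 37)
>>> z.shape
(37, 19)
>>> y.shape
(37, 37)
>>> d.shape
(37, 19)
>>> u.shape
()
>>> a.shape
(37,)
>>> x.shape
(7, 37)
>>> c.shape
(37, 19, 37)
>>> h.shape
(37, 19, 37)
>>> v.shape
(37,)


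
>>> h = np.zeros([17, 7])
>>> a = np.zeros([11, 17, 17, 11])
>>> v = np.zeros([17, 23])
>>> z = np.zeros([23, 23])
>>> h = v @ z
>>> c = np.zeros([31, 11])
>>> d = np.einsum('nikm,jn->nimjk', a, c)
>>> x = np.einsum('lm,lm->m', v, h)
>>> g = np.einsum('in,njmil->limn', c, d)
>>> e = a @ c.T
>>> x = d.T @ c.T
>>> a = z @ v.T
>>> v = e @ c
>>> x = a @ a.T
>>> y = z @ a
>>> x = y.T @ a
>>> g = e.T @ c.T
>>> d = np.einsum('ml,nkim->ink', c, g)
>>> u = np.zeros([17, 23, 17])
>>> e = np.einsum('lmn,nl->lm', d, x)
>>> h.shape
(17, 23)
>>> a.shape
(23, 17)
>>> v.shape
(11, 17, 17, 11)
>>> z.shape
(23, 23)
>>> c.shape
(31, 11)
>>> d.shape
(17, 31, 17)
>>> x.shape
(17, 17)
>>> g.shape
(31, 17, 17, 31)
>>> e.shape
(17, 31)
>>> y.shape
(23, 17)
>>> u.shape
(17, 23, 17)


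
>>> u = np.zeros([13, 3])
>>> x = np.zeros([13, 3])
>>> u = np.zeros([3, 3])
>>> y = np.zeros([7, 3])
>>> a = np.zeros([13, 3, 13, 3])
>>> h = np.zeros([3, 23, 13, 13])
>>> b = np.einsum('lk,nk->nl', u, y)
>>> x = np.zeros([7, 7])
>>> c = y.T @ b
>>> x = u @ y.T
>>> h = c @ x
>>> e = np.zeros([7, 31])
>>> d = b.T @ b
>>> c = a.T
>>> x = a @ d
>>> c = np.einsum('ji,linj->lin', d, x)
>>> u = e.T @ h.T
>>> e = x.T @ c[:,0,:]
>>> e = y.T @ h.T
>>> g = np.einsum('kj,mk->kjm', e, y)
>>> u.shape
(31, 3)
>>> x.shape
(13, 3, 13, 3)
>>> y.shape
(7, 3)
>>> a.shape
(13, 3, 13, 3)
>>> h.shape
(3, 7)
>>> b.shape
(7, 3)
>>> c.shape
(13, 3, 13)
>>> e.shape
(3, 3)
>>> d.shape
(3, 3)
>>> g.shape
(3, 3, 7)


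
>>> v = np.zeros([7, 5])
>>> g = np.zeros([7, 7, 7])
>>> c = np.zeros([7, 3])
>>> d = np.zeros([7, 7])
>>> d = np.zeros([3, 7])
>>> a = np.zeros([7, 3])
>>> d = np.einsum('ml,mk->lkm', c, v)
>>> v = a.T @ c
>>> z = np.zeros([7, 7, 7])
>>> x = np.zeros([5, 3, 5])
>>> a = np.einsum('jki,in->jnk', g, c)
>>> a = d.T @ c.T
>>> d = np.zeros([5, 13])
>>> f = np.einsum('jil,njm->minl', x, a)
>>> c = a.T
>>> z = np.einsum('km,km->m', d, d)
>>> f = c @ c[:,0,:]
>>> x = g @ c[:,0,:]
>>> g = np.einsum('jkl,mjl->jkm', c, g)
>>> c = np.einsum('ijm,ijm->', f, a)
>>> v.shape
(3, 3)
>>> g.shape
(7, 5, 7)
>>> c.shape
()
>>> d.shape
(5, 13)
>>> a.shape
(7, 5, 7)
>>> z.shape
(13,)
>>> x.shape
(7, 7, 7)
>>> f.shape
(7, 5, 7)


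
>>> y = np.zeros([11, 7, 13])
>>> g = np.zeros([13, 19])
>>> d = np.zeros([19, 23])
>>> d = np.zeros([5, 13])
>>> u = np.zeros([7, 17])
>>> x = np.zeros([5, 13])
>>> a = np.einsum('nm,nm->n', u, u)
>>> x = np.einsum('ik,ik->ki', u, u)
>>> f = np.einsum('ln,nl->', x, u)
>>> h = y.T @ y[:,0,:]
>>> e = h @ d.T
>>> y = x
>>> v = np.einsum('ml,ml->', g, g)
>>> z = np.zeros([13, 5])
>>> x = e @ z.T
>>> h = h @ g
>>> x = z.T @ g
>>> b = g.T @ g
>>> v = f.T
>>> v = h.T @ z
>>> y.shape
(17, 7)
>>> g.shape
(13, 19)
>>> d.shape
(5, 13)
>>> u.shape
(7, 17)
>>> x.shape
(5, 19)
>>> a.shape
(7,)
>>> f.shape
()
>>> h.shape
(13, 7, 19)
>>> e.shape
(13, 7, 5)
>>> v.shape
(19, 7, 5)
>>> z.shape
(13, 5)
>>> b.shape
(19, 19)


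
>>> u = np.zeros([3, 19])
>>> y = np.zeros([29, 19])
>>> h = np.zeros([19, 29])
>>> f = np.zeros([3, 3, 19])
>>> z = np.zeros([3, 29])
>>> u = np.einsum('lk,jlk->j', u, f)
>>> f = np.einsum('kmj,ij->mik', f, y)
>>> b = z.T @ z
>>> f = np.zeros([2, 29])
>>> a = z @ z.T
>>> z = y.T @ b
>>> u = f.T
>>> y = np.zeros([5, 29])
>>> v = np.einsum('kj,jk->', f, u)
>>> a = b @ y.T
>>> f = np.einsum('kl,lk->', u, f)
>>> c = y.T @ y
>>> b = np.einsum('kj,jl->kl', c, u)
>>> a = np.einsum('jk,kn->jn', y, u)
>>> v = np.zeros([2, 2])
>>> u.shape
(29, 2)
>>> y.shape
(5, 29)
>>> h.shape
(19, 29)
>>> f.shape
()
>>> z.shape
(19, 29)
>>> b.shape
(29, 2)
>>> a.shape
(5, 2)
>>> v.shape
(2, 2)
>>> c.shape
(29, 29)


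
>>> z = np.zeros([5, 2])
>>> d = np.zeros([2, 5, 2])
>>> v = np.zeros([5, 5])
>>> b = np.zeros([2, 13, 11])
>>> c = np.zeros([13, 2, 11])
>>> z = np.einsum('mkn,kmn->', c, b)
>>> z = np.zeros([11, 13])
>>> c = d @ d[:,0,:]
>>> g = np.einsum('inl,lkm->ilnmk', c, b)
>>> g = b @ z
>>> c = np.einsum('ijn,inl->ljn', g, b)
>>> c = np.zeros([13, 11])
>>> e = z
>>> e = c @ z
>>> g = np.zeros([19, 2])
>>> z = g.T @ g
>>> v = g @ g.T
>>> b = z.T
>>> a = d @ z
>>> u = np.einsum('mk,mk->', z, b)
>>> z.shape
(2, 2)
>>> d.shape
(2, 5, 2)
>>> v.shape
(19, 19)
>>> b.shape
(2, 2)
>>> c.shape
(13, 11)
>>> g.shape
(19, 2)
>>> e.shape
(13, 13)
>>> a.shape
(2, 5, 2)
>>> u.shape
()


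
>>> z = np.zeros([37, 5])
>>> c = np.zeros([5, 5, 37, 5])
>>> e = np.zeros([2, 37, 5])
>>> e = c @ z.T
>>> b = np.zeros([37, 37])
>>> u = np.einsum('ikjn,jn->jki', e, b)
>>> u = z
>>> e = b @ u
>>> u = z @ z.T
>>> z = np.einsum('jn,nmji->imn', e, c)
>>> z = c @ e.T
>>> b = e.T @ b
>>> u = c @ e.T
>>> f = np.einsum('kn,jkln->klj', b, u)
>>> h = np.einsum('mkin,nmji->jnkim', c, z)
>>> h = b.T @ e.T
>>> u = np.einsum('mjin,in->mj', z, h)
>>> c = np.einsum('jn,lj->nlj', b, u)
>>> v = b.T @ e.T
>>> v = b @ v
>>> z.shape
(5, 5, 37, 37)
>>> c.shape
(37, 5, 5)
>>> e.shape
(37, 5)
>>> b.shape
(5, 37)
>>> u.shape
(5, 5)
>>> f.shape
(5, 37, 5)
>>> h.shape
(37, 37)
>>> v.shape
(5, 37)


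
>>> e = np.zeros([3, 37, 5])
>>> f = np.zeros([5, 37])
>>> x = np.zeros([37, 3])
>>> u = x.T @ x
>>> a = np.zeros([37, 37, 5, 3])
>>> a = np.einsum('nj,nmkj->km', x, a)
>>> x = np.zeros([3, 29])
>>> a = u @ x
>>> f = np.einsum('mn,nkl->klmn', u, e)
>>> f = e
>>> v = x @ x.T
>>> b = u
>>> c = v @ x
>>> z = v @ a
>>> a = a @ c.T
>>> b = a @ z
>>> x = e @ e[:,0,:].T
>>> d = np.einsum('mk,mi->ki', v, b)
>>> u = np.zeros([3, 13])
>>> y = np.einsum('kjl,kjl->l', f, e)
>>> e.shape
(3, 37, 5)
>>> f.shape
(3, 37, 5)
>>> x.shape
(3, 37, 3)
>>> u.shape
(3, 13)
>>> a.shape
(3, 3)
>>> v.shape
(3, 3)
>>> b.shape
(3, 29)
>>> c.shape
(3, 29)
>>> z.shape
(3, 29)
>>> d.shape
(3, 29)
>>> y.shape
(5,)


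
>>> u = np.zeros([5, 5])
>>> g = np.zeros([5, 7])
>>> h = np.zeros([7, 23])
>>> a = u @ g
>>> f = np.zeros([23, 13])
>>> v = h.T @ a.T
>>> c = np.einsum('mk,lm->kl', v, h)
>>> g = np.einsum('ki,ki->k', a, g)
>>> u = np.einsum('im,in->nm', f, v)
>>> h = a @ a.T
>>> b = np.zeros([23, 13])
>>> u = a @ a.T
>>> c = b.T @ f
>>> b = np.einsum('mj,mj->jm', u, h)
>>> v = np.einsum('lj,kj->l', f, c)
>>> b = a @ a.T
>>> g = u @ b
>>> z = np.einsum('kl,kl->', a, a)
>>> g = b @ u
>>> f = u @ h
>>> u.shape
(5, 5)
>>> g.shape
(5, 5)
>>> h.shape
(5, 5)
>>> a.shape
(5, 7)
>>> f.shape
(5, 5)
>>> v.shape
(23,)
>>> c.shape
(13, 13)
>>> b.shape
(5, 5)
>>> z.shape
()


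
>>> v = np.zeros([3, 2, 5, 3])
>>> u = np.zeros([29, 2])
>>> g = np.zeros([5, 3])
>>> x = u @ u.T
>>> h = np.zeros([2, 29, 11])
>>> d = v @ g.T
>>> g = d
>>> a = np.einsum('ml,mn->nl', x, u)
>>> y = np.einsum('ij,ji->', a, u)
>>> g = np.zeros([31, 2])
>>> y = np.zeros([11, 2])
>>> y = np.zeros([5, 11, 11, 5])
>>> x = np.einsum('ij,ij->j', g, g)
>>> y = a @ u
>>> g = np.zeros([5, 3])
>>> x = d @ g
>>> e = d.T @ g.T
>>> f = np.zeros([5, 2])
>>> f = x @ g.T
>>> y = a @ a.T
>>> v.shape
(3, 2, 5, 3)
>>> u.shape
(29, 2)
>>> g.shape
(5, 3)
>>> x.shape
(3, 2, 5, 3)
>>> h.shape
(2, 29, 11)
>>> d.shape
(3, 2, 5, 5)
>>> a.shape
(2, 29)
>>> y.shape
(2, 2)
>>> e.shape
(5, 5, 2, 5)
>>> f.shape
(3, 2, 5, 5)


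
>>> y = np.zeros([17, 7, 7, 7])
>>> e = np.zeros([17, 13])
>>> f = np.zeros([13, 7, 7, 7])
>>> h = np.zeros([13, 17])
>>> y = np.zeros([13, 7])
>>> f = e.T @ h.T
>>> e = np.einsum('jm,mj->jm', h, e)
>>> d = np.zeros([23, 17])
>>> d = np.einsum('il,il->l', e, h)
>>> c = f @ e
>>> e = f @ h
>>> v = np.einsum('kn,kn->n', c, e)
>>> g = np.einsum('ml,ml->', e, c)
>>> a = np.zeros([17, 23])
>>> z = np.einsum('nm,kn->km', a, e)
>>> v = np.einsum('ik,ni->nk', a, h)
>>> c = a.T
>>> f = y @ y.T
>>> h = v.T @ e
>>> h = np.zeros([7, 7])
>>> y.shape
(13, 7)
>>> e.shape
(13, 17)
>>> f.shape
(13, 13)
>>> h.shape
(7, 7)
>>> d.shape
(17,)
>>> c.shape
(23, 17)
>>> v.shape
(13, 23)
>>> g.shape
()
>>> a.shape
(17, 23)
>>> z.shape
(13, 23)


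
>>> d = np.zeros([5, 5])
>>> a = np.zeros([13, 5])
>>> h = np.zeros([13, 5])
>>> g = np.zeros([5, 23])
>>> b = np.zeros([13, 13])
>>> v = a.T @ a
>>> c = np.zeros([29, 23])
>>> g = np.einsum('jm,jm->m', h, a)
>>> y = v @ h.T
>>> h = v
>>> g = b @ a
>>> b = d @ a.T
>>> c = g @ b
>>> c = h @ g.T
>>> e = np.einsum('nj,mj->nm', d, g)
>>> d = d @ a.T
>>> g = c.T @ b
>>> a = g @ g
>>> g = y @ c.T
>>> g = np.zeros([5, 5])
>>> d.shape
(5, 13)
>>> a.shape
(13, 13)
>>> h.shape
(5, 5)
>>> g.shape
(5, 5)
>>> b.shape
(5, 13)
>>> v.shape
(5, 5)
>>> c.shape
(5, 13)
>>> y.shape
(5, 13)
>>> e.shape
(5, 13)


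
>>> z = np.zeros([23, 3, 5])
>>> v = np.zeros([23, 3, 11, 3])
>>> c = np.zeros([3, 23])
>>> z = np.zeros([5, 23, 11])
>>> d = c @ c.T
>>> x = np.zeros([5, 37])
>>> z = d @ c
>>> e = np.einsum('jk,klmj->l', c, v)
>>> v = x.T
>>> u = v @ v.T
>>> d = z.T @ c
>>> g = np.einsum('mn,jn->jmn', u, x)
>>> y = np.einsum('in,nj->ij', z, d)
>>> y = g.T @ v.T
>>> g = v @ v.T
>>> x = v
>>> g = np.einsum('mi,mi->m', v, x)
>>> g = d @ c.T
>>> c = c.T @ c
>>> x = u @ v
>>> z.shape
(3, 23)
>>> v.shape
(37, 5)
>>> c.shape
(23, 23)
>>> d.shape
(23, 23)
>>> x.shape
(37, 5)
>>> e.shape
(3,)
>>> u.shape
(37, 37)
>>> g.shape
(23, 3)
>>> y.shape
(37, 37, 37)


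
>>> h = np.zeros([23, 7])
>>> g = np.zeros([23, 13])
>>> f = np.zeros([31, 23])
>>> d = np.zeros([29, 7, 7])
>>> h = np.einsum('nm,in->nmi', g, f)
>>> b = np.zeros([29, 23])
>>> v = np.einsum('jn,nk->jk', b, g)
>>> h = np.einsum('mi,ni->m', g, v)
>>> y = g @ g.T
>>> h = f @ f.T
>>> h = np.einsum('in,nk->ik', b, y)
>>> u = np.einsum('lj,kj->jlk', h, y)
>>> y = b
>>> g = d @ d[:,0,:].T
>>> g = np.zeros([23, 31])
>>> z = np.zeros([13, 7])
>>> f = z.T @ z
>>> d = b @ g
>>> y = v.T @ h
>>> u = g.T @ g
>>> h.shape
(29, 23)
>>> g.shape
(23, 31)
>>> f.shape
(7, 7)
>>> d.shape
(29, 31)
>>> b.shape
(29, 23)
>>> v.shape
(29, 13)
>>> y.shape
(13, 23)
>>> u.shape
(31, 31)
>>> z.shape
(13, 7)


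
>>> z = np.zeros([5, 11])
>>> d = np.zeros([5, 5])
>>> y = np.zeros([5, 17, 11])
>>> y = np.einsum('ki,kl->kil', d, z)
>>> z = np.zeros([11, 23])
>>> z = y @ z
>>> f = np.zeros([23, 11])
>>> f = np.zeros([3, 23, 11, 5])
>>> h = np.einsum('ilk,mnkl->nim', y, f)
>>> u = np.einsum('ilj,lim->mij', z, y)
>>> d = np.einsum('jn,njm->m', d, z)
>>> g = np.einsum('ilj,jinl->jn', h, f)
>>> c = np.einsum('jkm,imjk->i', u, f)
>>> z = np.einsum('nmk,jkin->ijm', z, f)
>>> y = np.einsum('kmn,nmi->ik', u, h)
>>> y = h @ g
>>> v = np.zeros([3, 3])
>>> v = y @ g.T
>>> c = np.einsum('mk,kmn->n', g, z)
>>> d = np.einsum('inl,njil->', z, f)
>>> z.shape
(11, 3, 5)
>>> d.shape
()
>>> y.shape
(23, 5, 11)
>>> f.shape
(3, 23, 11, 5)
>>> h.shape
(23, 5, 3)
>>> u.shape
(11, 5, 23)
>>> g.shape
(3, 11)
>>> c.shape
(5,)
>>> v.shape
(23, 5, 3)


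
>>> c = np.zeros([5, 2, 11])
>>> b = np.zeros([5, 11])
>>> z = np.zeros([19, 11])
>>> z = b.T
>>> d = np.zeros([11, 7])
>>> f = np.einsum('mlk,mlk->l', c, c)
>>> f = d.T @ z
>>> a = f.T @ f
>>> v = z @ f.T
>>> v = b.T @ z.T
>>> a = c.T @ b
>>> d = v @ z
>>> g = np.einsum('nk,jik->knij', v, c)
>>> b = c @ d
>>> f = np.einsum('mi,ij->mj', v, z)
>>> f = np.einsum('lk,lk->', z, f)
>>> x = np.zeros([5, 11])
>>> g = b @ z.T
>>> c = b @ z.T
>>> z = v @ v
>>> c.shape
(5, 2, 11)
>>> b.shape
(5, 2, 5)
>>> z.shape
(11, 11)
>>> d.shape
(11, 5)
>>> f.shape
()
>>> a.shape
(11, 2, 11)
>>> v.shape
(11, 11)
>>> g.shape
(5, 2, 11)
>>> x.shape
(5, 11)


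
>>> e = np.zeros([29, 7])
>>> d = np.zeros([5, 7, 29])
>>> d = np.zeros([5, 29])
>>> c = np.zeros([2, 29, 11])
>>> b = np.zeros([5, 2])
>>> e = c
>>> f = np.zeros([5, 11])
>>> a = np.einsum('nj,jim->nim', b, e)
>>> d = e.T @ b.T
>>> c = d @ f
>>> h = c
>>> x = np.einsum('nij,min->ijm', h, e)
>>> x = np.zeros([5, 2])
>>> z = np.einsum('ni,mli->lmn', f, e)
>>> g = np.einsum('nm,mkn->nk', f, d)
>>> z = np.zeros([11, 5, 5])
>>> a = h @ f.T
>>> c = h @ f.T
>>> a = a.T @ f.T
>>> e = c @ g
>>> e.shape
(11, 29, 29)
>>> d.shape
(11, 29, 5)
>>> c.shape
(11, 29, 5)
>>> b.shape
(5, 2)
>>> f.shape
(5, 11)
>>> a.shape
(5, 29, 5)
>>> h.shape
(11, 29, 11)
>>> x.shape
(5, 2)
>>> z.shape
(11, 5, 5)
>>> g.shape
(5, 29)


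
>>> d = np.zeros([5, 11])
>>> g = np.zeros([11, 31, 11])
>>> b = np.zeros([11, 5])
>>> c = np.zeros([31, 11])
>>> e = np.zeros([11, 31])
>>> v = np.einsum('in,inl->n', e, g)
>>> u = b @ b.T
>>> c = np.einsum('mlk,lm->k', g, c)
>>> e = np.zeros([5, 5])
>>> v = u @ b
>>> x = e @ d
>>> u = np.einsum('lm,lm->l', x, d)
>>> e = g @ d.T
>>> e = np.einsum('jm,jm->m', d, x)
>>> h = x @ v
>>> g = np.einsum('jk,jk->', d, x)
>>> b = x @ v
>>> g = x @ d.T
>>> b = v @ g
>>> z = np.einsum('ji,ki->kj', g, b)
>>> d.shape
(5, 11)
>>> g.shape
(5, 5)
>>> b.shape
(11, 5)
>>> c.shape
(11,)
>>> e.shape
(11,)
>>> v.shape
(11, 5)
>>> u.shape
(5,)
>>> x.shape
(5, 11)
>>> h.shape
(5, 5)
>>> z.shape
(11, 5)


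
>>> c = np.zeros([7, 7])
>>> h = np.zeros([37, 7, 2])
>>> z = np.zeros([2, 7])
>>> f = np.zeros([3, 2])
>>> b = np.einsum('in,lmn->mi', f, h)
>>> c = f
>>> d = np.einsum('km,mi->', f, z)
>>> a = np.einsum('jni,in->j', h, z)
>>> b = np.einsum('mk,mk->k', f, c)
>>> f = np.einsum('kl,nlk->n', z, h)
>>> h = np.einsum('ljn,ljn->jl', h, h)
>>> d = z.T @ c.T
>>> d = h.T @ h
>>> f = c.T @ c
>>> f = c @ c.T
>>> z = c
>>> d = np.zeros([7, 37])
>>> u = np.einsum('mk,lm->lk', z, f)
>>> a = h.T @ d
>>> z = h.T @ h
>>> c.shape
(3, 2)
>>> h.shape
(7, 37)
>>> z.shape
(37, 37)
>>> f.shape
(3, 3)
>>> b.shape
(2,)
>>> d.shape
(7, 37)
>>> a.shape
(37, 37)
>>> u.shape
(3, 2)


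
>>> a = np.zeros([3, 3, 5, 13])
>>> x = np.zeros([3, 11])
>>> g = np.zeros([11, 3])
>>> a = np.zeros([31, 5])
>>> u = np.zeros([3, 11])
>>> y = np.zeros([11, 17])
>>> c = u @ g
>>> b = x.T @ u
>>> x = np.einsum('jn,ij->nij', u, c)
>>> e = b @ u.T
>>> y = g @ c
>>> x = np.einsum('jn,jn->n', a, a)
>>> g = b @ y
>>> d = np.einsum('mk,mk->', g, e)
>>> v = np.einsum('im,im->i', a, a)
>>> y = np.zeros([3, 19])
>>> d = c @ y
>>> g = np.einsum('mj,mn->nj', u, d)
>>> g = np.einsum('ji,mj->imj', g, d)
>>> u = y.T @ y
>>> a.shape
(31, 5)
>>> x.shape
(5,)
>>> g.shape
(11, 3, 19)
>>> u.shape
(19, 19)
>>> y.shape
(3, 19)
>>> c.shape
(3, 3)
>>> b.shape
(11, 11)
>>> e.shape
(11, 3)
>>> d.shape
(3, 19)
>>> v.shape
(31,)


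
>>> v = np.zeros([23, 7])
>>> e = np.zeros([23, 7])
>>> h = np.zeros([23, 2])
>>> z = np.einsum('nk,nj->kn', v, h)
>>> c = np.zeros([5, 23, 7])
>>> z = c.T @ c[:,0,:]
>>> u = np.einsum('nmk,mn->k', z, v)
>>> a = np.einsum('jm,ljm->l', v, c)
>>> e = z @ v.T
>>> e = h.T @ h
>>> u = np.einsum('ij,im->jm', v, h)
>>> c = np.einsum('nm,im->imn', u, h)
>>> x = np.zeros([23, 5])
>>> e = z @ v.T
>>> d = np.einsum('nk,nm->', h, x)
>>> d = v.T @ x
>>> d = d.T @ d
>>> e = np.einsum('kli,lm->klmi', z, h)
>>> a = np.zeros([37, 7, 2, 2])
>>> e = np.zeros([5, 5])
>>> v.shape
(23, 7)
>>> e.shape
(5, 5)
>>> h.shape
(23, 2)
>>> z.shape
(7, 23, 7)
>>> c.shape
(23, 2, 7)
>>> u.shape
(7, 2)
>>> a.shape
(37, 7, 2, 2)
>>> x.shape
(23, 5)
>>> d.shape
(5, 5)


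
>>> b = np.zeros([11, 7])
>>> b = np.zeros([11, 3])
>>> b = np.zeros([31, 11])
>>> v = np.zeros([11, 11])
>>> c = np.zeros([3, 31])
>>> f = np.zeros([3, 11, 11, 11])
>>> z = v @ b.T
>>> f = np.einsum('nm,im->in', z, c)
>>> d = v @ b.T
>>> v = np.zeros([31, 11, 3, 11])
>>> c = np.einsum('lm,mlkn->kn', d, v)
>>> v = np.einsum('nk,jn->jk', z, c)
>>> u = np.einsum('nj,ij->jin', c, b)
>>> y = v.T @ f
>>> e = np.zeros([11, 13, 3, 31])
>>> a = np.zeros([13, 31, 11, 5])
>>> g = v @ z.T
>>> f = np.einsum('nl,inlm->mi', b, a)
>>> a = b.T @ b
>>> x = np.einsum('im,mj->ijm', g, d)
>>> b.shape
(31, 11)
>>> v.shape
(3, 31)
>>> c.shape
(3, 11)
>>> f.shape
(5, 13)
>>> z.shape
(11, 31)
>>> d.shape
(11, 31)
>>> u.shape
(11, 31, 3)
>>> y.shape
(31, 11)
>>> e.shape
(11, 13, 3, 31)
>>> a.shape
(11, 11)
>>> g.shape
(3, 11)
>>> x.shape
(3, 31, 11)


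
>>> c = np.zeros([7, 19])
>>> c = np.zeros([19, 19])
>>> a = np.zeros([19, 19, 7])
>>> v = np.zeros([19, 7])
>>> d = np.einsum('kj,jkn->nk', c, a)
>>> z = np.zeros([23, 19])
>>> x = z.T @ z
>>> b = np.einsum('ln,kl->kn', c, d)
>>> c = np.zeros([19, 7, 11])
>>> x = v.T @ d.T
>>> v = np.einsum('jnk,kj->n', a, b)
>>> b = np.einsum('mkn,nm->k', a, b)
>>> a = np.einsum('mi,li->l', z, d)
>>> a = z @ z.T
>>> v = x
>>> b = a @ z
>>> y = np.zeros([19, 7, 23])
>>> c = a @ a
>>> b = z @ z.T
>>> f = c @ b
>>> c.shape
(23, 23)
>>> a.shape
(23, 23)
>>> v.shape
(7, 7)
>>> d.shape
(7, 19)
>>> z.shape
(23, 19)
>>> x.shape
(7, 7)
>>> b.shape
(23, 23)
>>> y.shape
(19, 7, 23)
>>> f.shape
(23, 23)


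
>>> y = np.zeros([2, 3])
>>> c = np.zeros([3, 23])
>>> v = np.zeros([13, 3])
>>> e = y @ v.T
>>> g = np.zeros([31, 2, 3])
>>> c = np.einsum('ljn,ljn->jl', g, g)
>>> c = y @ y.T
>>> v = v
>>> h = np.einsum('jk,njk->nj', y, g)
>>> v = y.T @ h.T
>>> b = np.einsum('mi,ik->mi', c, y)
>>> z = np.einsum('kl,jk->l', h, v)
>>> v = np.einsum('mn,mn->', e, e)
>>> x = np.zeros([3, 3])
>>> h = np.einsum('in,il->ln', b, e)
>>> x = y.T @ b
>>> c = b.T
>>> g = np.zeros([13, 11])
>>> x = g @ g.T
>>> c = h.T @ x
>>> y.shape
(2, 3)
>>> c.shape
(2, 13)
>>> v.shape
()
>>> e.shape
(2, 13)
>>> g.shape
(13, 11)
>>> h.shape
(13, 2)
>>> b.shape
(2, 2)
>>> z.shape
(2,)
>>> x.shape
(13, 13)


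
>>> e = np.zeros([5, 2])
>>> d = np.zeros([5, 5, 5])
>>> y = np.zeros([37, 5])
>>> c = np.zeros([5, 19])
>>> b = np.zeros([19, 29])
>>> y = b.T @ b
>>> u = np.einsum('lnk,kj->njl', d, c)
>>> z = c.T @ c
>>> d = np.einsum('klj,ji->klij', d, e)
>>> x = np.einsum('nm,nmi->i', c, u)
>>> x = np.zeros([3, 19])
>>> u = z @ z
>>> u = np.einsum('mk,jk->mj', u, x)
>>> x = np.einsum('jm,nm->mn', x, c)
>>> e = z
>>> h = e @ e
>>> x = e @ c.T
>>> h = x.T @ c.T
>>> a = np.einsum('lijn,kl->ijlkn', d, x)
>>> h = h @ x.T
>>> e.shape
(19, 19)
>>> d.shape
(5, 5, 2, 5)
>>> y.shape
(29, 29)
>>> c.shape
(5, 19)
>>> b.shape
(19, 29)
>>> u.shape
(19, 3)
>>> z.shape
(19, 19)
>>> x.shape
(19, 5)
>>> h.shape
(5, 19)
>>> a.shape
(5, 2, 5, 19, 5)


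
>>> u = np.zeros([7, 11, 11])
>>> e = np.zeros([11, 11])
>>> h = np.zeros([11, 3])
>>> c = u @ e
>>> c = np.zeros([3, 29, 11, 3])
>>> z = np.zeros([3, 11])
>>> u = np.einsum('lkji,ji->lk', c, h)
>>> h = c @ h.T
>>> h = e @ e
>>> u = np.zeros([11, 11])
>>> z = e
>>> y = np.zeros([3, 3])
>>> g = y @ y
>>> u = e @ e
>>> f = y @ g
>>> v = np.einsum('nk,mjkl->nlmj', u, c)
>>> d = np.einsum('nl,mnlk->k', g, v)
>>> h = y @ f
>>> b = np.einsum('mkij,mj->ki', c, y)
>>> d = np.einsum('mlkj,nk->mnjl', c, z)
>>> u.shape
(11, 11)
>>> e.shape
(11, 11)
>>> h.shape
(3, 3)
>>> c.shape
(3, 29, 11, 3)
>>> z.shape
(11, 11)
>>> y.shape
(3, 3)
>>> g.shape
(3, 3)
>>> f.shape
(3, 3)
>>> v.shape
(11, 3, 3, 29)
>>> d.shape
(3, 11, 3, 29)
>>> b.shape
(29, 11)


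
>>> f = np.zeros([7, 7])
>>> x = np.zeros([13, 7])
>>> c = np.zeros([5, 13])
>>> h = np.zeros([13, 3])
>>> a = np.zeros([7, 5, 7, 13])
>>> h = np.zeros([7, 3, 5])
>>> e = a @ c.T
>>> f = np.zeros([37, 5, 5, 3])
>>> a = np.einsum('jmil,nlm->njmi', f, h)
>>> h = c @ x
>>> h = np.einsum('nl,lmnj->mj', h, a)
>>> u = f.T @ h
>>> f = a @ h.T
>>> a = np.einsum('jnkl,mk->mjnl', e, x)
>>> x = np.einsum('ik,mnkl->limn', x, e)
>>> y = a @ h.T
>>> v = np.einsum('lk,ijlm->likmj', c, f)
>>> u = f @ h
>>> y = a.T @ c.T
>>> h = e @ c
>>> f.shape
(7, 37, 5, 37)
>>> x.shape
(5, 13, 7, 5)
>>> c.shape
(5, 13)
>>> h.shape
(7, 5, 7, 13)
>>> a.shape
(13, 7, 5, 5)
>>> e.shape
(7, 5, 7, 5)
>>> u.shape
(7, 37, 5, 5)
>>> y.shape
(5, 5, 7, 5)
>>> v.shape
(5, 7, 13, 37, 37)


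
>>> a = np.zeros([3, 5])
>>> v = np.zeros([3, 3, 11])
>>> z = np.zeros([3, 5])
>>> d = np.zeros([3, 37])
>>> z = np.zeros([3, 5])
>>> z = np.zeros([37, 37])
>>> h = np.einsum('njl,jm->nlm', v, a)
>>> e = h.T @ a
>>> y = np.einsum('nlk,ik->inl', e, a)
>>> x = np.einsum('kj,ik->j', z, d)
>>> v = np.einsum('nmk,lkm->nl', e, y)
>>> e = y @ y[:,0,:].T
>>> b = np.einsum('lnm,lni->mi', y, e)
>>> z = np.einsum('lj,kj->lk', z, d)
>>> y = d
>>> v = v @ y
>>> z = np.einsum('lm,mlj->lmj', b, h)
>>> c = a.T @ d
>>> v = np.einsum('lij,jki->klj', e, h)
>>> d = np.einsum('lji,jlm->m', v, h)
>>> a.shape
(3, 5)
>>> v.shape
(11, 3, 3)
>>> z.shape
(11, 3, 5)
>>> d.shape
(5,)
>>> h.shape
(3, 11, 5)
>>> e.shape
(3, 5, 3)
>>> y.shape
(3, 37)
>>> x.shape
(37,)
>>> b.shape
(11, 3)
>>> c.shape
(5, 37)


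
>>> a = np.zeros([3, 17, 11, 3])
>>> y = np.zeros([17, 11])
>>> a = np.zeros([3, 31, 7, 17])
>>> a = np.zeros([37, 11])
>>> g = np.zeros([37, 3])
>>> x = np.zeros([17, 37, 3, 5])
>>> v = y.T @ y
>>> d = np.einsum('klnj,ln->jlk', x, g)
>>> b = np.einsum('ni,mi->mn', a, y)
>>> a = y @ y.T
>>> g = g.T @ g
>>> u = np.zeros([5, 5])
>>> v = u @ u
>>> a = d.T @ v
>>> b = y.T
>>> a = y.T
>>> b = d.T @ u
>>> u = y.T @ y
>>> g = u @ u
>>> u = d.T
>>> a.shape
(11, 17)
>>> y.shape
(17, 11)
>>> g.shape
(11, 11)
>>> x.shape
(17, 37, 3, 5)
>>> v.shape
(5, 5)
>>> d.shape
(5, 37, 17)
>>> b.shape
(17, 37, 5)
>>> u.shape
(17, 37, 5)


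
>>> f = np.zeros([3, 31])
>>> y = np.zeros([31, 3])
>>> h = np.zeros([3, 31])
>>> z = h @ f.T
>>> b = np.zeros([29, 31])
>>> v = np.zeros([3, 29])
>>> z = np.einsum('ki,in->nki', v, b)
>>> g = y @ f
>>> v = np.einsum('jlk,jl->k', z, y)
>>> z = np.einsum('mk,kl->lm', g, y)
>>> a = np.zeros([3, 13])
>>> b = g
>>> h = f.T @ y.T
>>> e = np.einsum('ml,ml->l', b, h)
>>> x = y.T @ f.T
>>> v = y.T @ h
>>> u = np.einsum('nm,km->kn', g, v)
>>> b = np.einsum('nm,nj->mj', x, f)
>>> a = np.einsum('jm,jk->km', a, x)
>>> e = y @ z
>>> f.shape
(3, 31)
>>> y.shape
(31, 3)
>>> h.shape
(31, 31)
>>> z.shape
(3, 31)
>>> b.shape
(3, 31)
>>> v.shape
(3, 31)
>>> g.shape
(31, 31)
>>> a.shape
(3, 13)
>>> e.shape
(31, 31)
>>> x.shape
(3, 3)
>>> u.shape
(3, 31)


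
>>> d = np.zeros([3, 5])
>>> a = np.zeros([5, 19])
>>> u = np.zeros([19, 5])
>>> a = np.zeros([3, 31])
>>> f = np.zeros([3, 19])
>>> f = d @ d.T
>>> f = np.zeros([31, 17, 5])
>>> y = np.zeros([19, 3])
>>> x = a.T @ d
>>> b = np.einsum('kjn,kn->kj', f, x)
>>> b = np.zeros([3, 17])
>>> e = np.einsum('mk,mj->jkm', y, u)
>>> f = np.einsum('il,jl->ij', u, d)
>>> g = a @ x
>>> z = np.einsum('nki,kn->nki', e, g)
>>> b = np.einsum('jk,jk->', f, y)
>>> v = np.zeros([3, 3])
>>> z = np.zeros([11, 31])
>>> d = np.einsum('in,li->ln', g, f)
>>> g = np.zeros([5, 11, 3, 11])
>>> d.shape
(19, 5)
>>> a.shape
(3, 31)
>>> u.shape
(19, 5)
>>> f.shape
(19, 3)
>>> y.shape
(19, 3)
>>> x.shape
(31, 5)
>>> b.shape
()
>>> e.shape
(5, 3, 19)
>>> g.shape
(5, 11, 3, 11)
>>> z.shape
(11, 31)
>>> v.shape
(3, 3)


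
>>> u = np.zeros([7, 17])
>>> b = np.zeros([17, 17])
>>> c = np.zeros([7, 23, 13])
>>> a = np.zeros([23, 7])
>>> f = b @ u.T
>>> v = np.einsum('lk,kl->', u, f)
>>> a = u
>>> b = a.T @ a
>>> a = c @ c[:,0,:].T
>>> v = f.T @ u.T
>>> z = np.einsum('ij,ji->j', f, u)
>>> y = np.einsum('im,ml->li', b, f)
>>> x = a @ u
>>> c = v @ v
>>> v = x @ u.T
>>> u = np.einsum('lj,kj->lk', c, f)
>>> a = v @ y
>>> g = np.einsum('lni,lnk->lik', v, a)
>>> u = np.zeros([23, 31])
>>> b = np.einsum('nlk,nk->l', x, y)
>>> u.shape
(23, 31)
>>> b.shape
(23,)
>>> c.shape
(7, 7)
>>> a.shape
(7, 23, 17)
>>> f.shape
(17, 7)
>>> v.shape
(7, 23, 7)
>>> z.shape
(7,)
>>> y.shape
(7, 17)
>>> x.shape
(7, 23, 17)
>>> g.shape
(7, 7, 17)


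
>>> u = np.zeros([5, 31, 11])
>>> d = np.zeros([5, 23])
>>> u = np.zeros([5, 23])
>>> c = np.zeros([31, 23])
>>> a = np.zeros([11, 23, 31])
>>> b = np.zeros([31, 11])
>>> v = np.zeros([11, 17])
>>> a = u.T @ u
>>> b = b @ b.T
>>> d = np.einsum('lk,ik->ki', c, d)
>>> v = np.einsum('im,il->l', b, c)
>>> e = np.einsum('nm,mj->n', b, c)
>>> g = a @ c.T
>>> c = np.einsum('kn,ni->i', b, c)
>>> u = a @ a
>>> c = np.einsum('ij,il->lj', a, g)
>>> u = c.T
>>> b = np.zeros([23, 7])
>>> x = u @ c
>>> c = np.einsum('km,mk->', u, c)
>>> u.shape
(23, 31)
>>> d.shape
(23, 5)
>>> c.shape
()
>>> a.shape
(23, 23)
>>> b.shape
(23, 7)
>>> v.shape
(23,)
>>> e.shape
(31,)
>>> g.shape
(23, 31)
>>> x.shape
(23, 23)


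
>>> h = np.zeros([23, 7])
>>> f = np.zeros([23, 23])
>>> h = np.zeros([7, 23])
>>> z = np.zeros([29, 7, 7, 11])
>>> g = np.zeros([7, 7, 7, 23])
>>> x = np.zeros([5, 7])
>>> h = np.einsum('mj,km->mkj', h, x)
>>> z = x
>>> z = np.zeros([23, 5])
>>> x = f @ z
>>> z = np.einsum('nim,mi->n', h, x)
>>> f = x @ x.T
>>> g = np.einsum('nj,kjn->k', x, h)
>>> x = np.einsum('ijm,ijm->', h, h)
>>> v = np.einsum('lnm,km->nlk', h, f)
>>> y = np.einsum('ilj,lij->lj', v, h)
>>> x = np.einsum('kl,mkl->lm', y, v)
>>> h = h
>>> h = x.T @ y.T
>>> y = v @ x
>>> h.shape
(5, 7)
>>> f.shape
(23, 23)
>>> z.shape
(7,)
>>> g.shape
(7,)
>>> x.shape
(23, 5)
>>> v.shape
(5, 7, 23)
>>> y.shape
(5, 7, 5)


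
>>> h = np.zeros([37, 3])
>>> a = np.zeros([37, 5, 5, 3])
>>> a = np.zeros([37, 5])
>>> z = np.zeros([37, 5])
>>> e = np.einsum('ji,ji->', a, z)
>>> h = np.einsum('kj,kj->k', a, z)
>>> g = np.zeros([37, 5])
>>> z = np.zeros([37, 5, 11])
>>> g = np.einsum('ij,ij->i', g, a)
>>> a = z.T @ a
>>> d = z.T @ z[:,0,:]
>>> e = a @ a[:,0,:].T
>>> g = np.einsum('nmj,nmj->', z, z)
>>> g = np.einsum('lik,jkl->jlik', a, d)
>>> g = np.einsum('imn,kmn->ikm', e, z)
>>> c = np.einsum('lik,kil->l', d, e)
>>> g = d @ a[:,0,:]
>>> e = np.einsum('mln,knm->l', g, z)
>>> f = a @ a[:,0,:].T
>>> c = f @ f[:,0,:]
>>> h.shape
(37,)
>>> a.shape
(11, 5, 5)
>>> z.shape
(37, 5, 11)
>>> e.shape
(5,)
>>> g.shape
(11, 5, 5)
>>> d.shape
(11, 5, 11)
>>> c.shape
(11, 5, 11)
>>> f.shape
(11, 5, 11)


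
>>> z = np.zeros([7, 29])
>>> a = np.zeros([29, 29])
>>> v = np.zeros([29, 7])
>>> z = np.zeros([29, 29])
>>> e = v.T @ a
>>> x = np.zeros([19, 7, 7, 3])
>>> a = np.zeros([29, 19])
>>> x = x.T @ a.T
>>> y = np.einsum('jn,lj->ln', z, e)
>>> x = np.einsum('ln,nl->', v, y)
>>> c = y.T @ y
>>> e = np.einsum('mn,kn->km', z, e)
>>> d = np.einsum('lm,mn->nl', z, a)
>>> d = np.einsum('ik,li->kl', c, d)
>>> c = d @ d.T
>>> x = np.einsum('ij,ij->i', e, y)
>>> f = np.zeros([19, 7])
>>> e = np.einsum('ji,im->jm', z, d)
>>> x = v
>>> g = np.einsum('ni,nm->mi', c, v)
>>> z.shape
(29, 29)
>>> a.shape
(29, 19)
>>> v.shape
(29, 7)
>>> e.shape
(29, 19)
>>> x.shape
(29, 7)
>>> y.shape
(7, 29)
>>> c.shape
(29, 29)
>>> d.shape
(29, 19)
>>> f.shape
(19, 7)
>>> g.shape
(7, 29)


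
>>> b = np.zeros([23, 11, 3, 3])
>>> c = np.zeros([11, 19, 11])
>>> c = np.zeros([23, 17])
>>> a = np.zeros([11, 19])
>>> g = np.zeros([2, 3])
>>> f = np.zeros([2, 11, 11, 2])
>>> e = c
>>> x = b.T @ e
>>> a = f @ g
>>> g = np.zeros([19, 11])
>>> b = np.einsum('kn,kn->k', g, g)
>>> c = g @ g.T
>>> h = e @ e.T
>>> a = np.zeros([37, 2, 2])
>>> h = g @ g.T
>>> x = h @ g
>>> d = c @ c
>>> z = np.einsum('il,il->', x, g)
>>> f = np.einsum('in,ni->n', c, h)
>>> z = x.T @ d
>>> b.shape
(19,)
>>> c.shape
(19, 19)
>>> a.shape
(37, 2, 2)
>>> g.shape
(19, 11)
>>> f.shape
(19,)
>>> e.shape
(23, 17)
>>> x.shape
(19, 11)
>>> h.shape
(19, 19)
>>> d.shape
(19, 19)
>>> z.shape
(11, 19)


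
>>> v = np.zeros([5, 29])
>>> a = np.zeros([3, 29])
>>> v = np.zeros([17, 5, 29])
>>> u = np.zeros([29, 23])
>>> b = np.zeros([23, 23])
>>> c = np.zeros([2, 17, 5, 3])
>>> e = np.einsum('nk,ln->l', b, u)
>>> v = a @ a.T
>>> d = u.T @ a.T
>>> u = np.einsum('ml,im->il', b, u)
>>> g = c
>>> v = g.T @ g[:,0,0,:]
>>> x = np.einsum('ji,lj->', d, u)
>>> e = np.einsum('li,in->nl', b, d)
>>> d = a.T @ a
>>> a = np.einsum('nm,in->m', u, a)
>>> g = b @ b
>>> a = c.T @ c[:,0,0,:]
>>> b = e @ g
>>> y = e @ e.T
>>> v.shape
(3, 5, 17, 3)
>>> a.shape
(3, 5, 17, 3)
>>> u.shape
(29, 23)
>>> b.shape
(3, 23)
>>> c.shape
(2, 17, 5, 3)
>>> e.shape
(3, 23)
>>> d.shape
(29, 29)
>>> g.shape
(23, 23)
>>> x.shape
()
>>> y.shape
(3, 3)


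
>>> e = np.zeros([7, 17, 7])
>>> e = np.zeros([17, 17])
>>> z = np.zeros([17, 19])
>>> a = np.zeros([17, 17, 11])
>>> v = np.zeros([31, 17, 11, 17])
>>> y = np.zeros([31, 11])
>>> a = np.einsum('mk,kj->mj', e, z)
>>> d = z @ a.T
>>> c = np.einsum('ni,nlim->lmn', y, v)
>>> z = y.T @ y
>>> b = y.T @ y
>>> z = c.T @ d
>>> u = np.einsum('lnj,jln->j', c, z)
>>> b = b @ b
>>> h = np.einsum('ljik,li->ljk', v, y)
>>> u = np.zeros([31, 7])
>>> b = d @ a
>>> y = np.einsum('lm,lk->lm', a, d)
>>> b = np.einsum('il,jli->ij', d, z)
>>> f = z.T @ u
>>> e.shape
(17, 17)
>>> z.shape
(31, 17, 17)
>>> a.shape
(17, 19)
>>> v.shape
(31, 17, 11, 17)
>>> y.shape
(17, 19)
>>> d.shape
(17, 17)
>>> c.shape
(17, 17, 31)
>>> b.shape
(17, 31)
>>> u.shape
(31, 7)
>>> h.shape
(31, 17, 17)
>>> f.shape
(17, 17, 7)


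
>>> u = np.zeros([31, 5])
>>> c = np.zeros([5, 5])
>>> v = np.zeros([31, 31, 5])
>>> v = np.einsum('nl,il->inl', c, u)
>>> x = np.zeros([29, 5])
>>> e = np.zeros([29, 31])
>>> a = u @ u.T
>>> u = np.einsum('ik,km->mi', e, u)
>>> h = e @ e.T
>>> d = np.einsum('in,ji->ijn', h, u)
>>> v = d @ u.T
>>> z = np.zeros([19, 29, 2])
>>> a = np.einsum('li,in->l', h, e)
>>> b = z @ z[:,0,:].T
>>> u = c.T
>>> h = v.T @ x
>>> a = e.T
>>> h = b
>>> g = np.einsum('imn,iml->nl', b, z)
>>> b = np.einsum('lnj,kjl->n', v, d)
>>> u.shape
(5, 5)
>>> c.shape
(5, 5)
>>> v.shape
(29, 5, 5)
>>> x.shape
(29, 5)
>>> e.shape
(29, 31)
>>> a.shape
(31, 29)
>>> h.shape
(19, 29, 19)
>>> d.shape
(29, 5, 29)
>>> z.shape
(19, 29, 2)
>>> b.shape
(5,)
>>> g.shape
(19, 2)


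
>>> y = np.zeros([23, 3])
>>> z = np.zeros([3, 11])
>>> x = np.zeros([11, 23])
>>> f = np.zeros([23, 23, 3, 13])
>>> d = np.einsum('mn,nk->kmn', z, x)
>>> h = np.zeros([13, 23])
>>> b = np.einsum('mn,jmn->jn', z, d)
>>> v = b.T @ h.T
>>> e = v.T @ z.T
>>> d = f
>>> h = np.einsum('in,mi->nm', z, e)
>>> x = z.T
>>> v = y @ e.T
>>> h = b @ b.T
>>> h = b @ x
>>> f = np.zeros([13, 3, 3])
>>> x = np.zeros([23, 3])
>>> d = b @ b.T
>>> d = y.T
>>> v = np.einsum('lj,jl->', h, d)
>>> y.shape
(23, 3)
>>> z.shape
(3, 11)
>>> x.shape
(23, 3)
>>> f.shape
(13, 3, 3)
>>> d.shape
(3, 23)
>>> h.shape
(23, 3)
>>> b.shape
(23, 11)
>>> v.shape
()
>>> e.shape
(13, 3)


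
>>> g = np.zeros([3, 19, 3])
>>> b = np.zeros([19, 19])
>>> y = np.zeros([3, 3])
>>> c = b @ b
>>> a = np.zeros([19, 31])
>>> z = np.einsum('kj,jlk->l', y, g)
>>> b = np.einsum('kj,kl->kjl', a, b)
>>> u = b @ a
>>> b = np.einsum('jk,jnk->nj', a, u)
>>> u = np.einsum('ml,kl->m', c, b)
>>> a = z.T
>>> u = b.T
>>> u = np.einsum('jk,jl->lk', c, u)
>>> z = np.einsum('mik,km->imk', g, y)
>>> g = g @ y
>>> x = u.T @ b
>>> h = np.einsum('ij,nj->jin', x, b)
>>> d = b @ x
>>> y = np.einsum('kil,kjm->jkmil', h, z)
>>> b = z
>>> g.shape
(3, 19, 3)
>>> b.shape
(19, 3, 3)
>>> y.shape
(3, 19, 3, 19, 31)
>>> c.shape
(19, 19)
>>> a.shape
(19,)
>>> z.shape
(19, 3, 3)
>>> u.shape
(31, 19)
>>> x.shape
(19, 19)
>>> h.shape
(19, 19, 31)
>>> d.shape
(31, 19)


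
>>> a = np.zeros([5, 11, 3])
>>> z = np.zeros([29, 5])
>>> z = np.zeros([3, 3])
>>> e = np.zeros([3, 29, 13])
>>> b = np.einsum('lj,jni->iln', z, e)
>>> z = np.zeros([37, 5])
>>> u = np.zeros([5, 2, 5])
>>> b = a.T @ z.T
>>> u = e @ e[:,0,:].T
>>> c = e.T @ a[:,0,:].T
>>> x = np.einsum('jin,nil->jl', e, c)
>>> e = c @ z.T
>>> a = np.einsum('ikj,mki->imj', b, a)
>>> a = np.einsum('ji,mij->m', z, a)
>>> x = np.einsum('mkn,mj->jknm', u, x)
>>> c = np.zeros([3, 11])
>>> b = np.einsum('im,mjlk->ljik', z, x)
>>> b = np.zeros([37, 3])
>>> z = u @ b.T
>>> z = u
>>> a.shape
(3,)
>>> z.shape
(3, 29, 3)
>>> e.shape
(13, 29, 37)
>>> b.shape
(37, 3)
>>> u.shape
(3, 29, 3)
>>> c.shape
(3, 11)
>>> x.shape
(5, 29, 3, 3)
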